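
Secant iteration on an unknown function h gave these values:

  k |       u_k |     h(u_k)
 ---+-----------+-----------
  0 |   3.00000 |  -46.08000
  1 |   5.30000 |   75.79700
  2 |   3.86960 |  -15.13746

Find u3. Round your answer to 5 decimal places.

4.10771

u3 = 3.86960 − (-15.13746)·(3.86960 − 5.30000) / (-15.13746 − 75.79700)
   = 3.86960 − (21.6526228)/(-90.9344600) = 4.1077124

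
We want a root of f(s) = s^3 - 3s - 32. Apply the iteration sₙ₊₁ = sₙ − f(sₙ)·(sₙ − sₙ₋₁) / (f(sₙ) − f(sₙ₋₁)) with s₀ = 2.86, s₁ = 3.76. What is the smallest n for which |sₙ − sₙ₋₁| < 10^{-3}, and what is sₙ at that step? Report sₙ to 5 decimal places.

f(2.86) = -17.1863440, f(3.76) = 9.8773760
s₂ = 3.7600000 − 9.8773760·(0.9000000)/(27.0637200) = 3.4315293;  |Δ| = 0.3284707
f(3.4315293) = -1.8869799
s₃ = 3.4315293 − (-1.8869799)·(-0.3284707)/(-11.7643559) = 3.4842154;  |Δ| = 0.0526861
f(3.4842154) = -0.1551186
s₄ = 3.4842154 − (-0.1551186)·(0.0526861)/(1.7318612) = 3.4889343;  |Δ| = 0.0047190
f(3.4889343) = 0.0028185
s₅ = 3.4889343 − 0.0028185·(0.0047190)/(0.1579372) = 3.4888501;  |Δ| = 0.0000842
|s₅ − s₄| = 0.0000842 < 10^{-3}

n = 5, sₙ = 3.48885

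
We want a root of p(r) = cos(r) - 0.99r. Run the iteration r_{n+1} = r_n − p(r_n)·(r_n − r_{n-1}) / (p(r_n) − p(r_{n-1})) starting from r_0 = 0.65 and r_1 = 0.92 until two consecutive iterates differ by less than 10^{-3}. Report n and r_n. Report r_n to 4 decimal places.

p(0.65) = 0.152584, p(0.92) = -0.304980
r_2 = 0.920000 − (-0.304980)·(0.270000)/(-0.457564) = 0.740037;  |Δ| = 0.179963
p(0.740037) = 0.005807
r_3 = 0.740037 − 0.005807·(-0.179963)/(0.310787) = 0.743400;  |Δ| = 0.003363
p(0.743400) = 0.000206
r_4 = 0.743400 − 0.000206·(0.003363)/(-0.005601) = 0.743524;  |Δ| = 0.000124
|r_4 − r_3| = 0.000124 < 10^{-3}

n = 4, r_n = 0.7435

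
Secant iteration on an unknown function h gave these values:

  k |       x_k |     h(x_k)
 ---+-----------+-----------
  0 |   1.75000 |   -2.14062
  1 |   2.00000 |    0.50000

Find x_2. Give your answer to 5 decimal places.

1.95266

x_2 = 2.00000 − 0.50000·(2.00000 − 1.75000) / (0.50000 − (-2.14062))
   = 2.00000 − (0.1250000)/(2.6406200) = 1.9526626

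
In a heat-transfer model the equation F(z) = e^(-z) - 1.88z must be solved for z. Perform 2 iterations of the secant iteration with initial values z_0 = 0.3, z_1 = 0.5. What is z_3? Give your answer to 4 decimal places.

F(0.3) = 0.176818, F(0.5) = -0.333469
z_2 = 0.500000 − (-0.333469)·(0.500000 − 0.300000) / (-0.333469 − 0.176818) = 0.500000 − (-0.066694)/(-0.510288) = 0.369301
F(0.369301) = -0.003070
z_3 = 0.369301 − (-0.003070)·(0.369301 − 0.500000) / (-0.003070 − (-0.333469)) = 0.369301 − (0.000401)/(0.330400) = 0.368087

0.3681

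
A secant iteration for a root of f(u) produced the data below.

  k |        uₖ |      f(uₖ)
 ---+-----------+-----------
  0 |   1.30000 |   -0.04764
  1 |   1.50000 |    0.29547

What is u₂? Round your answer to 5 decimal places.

u₂ = 1.50000 − 0.29547·(1.50000 − 1.30000) / (0.29547 − (-0.04764))
   = 1.50000 − (0.0590940)/(0.3431100) = 1.3277695

1.32777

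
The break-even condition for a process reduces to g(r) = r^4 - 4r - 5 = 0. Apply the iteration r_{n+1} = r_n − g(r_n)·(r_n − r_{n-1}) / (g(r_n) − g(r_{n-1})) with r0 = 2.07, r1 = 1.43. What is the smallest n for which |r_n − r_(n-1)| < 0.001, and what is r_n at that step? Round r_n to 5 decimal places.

n = 6, r_n = 1.88124

g(2.07) = 5.0803680, g(1.43) = -6.5383840
r2 = 1.4300000 − (-6.5383840)·(-0.6400000)/(-11.6187520) = 1.7901562;  |Δ| = 0.3601562
g(1.7901562) = -1.8907838
r3 = 1.7901562 − (-1.8907838)·(0.3601562)/(4.6476002) = 1.9366786;  |Δ| = 0.1465224
g(1.9366786) = 1.3212165
r4 = 1.9366786 − 1.3212165·(0.1465224)/(3.2120003) = 1.8764084;  |Δ| = 0.0602702
g(1.8764084) = -0.1088361
r5 = 1.8764084 − (-0.1088361)·(-0.0602702)/(-1.4300526) = 1.8809954;  |Δ| = 0.0045869
g(1.8809954) = -0.0055211
r6 = 1.8809954 − (-0.0055211)·(0.0045869)/(0.1033150) = 1.8812405;  |Δ| = 0.0002451
|r6 − r5| = 0.0002451 < 0.001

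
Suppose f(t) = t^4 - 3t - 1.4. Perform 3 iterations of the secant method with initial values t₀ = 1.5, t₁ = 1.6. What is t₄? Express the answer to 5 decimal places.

1.57274

f(1.5) = -0.8375000, f(1.6) = 0.3536000
t₂ = 1.6000000 − 0.3536000·(1.6000000 − 1.5000000) / (0.3536000 − (-0.8375000)) = 1.6000000 − (0.0353600)/(1.1911000) = 1.5703132
f(1.5703132) = -0.0303585
t₃ = 1.5703132 − (-0.0303585)·(1.5703132 − 1.6000000) / (-0.0303585 − 0.3536000) = 1.5703132 − (0.0009012)/(-0.3839585) = 1.5726604
f(1.5726604) = -0.0009624
t₄ = 1.5726604 − (-0.0009624)·(1.5726604 − 1.5703132) / (-0.0009624 − (-0.0303585)) = 1.5726604 − (-0.0000023)/(0.0293961) = 1.5727373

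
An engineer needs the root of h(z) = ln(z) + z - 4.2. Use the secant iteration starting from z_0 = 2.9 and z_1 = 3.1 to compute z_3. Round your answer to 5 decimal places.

3.07628

h(2.9) = -0.2352893, h(3.1) = 0.0314021
z_2 = 3.1000000 − 0.0314021·(3.1000000 − 2.9000000) / (0.0314021 − (-0.2352893)) = 3.1000000 − (0.0062804)/(0.2666914) = 3.0764506
h(3.0764506) = 0.0002271
z_3 = 3.0764506 − 0.0002271·(3.0764506 − 3.1000000) / (0.0002271 − 0.0314021) = 3.0764506 − (-0.0000053)/(-0.0311750) = 3.0762790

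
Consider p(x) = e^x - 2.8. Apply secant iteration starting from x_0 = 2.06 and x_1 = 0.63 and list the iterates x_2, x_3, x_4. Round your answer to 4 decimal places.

0.8510, 1.0690, 1.0260

p(2.06) = 5.045970, p(0.63) = -0.922389
x_2 = 0.630000 − (-0.922389)·(0.630000 − 2.060000) / (-0.922389 − 5.045970) = 0.630000 − (1.319017)/(-5.968359) = 0.851002
p(0.851002) = -0.458009
x_3 = 0.851002 − (-0.458009)·(0.851002 − 0.630000) / (-0.458009 − (-0.922389)) = 0.851002 − (-0.101221)/(0.464381) = 1.068971
p(1.068971) = 0.112380
x_4 = 1.068971 − 0.112380·(1.068971 − 0.851002) / (0.112380 − (-0.458009)) = 1.068971 − (0.024495)/(0.570389) = 1.026026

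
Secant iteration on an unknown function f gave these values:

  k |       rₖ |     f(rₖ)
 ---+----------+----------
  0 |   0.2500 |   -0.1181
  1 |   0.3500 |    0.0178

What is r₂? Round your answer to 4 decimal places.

0.3369

r₂ = 0.3500 − 0.0178·(0.3500 − 0.2500) / (0.0178 − (-0.1181))
   = 0.3500 − (0.001780)/(0.135900) = 0.336902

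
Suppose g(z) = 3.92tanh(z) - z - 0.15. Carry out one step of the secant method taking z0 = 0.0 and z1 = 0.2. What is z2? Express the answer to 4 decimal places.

0.0523

g(0.0) = -0.150000, g(0.2) = 0.423711
z2 = 0.200000 − 0.423711·(0.200000 − 0.000000) / (0.423711 − (-0.150000)) = 0.200000 − (0.084742)/(0.573711) = 0.052291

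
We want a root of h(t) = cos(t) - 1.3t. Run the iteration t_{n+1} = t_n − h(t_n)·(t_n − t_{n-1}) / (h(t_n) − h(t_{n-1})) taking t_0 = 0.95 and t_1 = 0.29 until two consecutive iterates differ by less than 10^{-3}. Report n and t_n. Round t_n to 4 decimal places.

h(0.95) = -0.653317, h(0.29) = 0.581244
t_2 = 0.290000 − 0.581244·(-0.660000)/(1.234561) = 0.600735;  |Δ| = 0.310735
h(0.600735) = 0.043965
t_3 = 0.600735 − 0.043965·(0.310735)/(-0.537279) = 0.626162;  |Δ| = 0.025427
h(0.626162) = -0.003728
t_4 = 0.626162 − (-0.003728)·(0.025427)/(-0.047693) = 0.624174;  |Δ| = 0.001988
h(0.624174) = 0.000019
t_5 = 0.624174 − 0.000019·(-0.001988)/(0.003747) = 0.624185;  |Δ| = 0.000010
|t_5 − t_4| = 0.000010 < 10^{-3}

n = 5, t_n = 0.6242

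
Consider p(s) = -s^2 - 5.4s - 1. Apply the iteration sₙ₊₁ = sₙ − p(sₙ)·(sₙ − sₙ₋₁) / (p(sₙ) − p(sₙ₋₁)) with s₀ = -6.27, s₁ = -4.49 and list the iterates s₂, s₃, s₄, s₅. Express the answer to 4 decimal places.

-5.0657, -5.2326, -5.2073, -5.2080

p(-6.27) = -6.454900, p(-4.49) = 3.085900
s₂ = -4.490000 − 3.085900·(-4.490000 − (-6.270000)) / (3.085900 − (-6.454900)) = -4.490000 − (5.492902)/(9.540800) = -5.065728
p(-5.065728) = 0.693333
s₃ = -5.065728 − 0.693333·(-5.065728 − (-4.490000)) / (0.693333 − 3.085900) = -5.065728 − (-0.399171)/(-2.392567) = -5.232566
p(-5.232566) = -0.123888
s₄ = -5.232566 − (-0.123888)·(-5.232566 − (-5.065728)) / (-0.123888 − 0.693333) = -5.232566 − (0.020669)/(-0.817221) = -5.207273
p(-5.207273) = 0.003580
s₅ = -5.207273 − 0.003580·(-5.207273 − (-5.232566)) / (0.003580 − (-0.123888)) = -5.207273 − (0.000091)/(0.127468) = -5.207984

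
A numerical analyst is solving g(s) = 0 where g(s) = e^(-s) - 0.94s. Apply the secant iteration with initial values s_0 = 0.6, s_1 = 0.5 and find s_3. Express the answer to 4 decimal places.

0.5898

g(0.6) = -0.015188, g(0.5) = 0.136531
s_2 = 0.500000 − 0.136531·(0.500000 − 0.600000) / (0.136531 − (-0.015188)) = 0.500000 − (-0.013653)/(0.151719) = 0.589989
g(0.589989) = -0.000257
s_3 = 0.589989 − (-0.000257)·(0.589989 − 0.500000) / (-0.000257 − 0.136531) = 0.589989 − (-0.000023)/(-0.136787) = 0.589820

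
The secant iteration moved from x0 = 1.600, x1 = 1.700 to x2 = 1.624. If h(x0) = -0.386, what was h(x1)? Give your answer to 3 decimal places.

The secant line through (1.600, -0.386) and (1.700, h(x1)) crosses zero at x2 = 1.624.
So (1.600, -0.386), (1.700, h(x1)), (1.624, 0) are collinear:
h(x1) = -0.386 · (1.700 − 1.624) / (1.600 − 1.624) = -0.386 · (0.07600)/(-0.02400) = 1.22233

1.222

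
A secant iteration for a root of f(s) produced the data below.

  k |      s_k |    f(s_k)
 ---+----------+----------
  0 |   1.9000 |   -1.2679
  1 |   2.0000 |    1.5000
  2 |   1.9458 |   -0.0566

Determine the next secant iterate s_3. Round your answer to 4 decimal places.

1.9478

s_3 = 1.9458 − (-0.0566)·(1.9458 − 2.0000) / (-0.0566 − 1.5000)
   = 1.9458 − (0.003068)/(-1.556600) = 1.947771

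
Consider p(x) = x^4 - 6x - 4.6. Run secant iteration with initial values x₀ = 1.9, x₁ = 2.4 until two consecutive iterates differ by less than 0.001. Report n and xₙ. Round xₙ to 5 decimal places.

n = 5, xₙ = 2.02260

p(1.9) = -2.9679000, p(2.4) = 14.1776000
x₂ = 2.4000000 − 14.1776000·(0.5000000)/(17.1455000) = 1.9865504;  |Δ| = 0.4134496
p(1.9865504) = -0.9453675
x₃ = 1.9865504 − (-0.9453675)·(-0.4134496)/(-15.1229675) = 2.0123960;  |Δ| = 0.0258456
p(2.0123960) = -0.2740014
x₄ = 2.0123960 − (-0.2740014)·(0.0258456)/(0.6713661) = 2.0229442;  |Δ| = 0.0105482
p(2.0229442) = 0.0092808
x₅ = 2.0229442 − 0.0092808·(0.0105482)/(0.2832822) = 2.0225986;  |Δ| = 0.0003456
|x₅ − x₄| = 0.0003456 < 0.001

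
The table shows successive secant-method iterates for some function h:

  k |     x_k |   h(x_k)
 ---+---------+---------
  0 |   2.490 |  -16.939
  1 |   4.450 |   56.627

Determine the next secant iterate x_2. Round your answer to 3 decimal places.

x_2 = 4.450 − 56.627·(4.450 − 2.490) / (56.627 − (-16.939))
   = 4.450 − (110.98892)/(73.56600) = 2.94130

2.941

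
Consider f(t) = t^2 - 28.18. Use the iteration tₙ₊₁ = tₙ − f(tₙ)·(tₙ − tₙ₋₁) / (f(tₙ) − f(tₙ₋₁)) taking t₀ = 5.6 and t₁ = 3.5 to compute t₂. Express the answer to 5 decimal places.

5.25055

f(5.6) = 3.1800000, f(3.5) = -15.9300000
t₂ = 3.5000000 − (-15.9300000)·(3.5000000 − 5.6000000) / (-15.9300000 − 3.1800000) = 3.5000000 − (33.4530000)/(-19.1100000) = 5.2505495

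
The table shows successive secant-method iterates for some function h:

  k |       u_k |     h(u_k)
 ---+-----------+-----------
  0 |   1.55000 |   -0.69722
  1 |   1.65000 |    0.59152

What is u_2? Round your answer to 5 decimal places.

1.60410

u_2 = 1.65000 − 0.59152·(1.65000 − 1.55000) / (0.59152 − (-0.69722))
   = 1.65000 − (0.0591520)/(1.2887400) = 1.6041009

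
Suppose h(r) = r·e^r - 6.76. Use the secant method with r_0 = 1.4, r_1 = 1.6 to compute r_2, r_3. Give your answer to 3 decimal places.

1.496, 1.503

h(1.4) = -1.08272, h(1.6) = 1.16485
r_2 = 1.60000 − 1.16485·(1.60000 − 1.40000) / (1.16485 − (-1.08272)) = 1.60000 − (0.23297)/(2.24757) = 1.49635
h(1.49635) = -0.07830
r_3 = 1.49635 − (-0.07830)·(1.49635 − 1.60000) / (-0.07830 − 1.16485) = 1.49635 − (0.00812)/(-1.24316) = 1.50287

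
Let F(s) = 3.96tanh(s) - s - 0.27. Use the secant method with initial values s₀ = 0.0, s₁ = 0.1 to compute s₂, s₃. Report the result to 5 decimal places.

0.09162, 0.09156

F(0.0) = -0.2700000, F(0.1) = 0.0246853
s₂ = 0.1000000 − 0.0246853·(0.1000000 − 0.0000000) / (0.0246853 − (-0.2700000)) = 0.1000000 − (0.0024685)/(0.2946853) = 0.0916232
F(0.0916232) = 0.0001927
s₃ = 0.0916232 − 0.0001927·(0.0916232 − 0.1000000) / (0.0001927 − 0.0246853) = 0.0916232 − (-0.0000016)/(-0.0244925) = 0.0915573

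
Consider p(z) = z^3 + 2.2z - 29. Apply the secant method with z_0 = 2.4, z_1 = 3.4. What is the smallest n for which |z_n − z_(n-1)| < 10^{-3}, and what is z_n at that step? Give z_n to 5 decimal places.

p(2.4) = -9.8960000, p(3.4) = 17.7840000
z_2 = 3.4000000 − 17.7840000·(1.0000000)/(27.6800000) = 2.7575145;  |Δ| = 0.6424855
p(2.7575145) = -1.9656428
z_3 = 2.7575145 − (-1.9656428)·(-0.6424855)/(-19.7496428) = 2.8214598;  |Δ| = 0.0639453
p(2.8214598) = -0.3321766
z_4 = 2.8214598 − (-0.3321766)·(0.0639453)/(1.6334662) = 2.8344635;  |Δ| = 0.0130037
p(2.8344635) = 0.0084187
z_5 = 2.8344635 − 0.0084187·(0.0130037)/(0.3405953) = 2.8341421;  |Δ| = 0.0003214
|z_5 − z_4| = 0.0003214 < 10^{-3}

n = 5, z_n = 2.83414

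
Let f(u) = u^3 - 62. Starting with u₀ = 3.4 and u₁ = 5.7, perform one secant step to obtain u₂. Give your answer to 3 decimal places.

f(3.4) = -22.69600, f(5.7) = 123.19300
u₂ = 5.70000 − 123.19300·(5.70000 − 3.40000) / (123.19300 − (-22.69600)) = 5.70000 − (283.34390)/(145.88900) = 3.75781

3.758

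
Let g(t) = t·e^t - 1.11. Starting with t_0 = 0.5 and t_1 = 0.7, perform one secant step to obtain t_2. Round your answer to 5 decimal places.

g(0.5) = -0.2856394, g(0.7) = 0.2996269
t_2 = 0.7000000 − 0.2996269·(0.7000000 − 0.5000000) / (0.2996269 − (-0.2856394)) = 0.7000000 − (0.0599254)/(0.5852663) = 0.5976101

0.59761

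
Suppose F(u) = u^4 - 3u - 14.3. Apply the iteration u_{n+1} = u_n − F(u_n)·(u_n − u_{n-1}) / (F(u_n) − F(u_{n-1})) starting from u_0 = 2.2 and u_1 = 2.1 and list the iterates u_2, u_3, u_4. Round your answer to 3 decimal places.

F(2.2) = 2.52560, F(2.1) = -1.15190
u_2 = 2.10000 − (-1.15190)·(2.10000 − 2.20000) / (-1.15190 − 2.52560) = 2.10000 − (0.11519)/(-3.67750) = 2.13132
F(2.13132) = -0.05932
u_3 = 2.13132 − (-0.05932)·(2.13132 − 2.10000) / (-0.05932 − (-1.15190)) = 2.13132 − (-0.00186)/(1.09258) = 2.13302
F(2.13302) = 0.00152
u_4 = 2.13302 − 0.00152·(2.13302 − 2.13132) / (0.00152 − (-0.05932)) = 2.13302 − (0.00000)/(0.06084) = 2.13298

2.131, 2.133, 2.133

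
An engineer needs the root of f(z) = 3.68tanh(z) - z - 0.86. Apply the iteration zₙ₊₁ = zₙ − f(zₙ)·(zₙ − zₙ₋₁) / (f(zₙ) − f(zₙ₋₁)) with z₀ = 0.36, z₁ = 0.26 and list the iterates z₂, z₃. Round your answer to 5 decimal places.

f(0.36) = 0.0503876, f(0.26) = -0.1841924
z₂ = 0.2600000 − (-0.1841924)·(0.2600000 − 0.3600000) / (-0.1841924 − 0.0503876) = 0.2600000 − (0.0184192)/(-0.2345801) = 0.3385201
f(0.3385201) = 0.0017323
z₃ = 0.3385201 − 0.0017323·(0.3385201 − 0.2600000) / (0.0017323 − (-0.1841924)) = 0.3385201 − (0.0001360)/(0.1859247) = 0.3377885

0.33852, 0.33779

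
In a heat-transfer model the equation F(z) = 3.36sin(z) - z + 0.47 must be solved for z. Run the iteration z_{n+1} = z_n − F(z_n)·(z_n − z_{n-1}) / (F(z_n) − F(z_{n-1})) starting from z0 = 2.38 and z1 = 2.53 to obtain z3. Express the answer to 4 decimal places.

F(2.38) = 0.408652, F(2.53) = -0.130782
z2 = 2.530000 − (-0.130782)·(2.530000 − 2.380000) / (-0.130782 − 0.408652) = 2.530000 − (-0.019617)/(-0.539434) = 2.493634
F(2.493634) = 0.004329
z3 = 2.493634 − 0.004329·(2.493634 − 2.530000) / (0.004329 − (-0.130782)) = 2.493634 − (-0.000157)/(0.135111) = 2.494799

2.4948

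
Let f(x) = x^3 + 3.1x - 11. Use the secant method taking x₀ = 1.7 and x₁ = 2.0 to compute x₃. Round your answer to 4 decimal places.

1.7668

f(1.7) = -0.817000, f(2.0) = 3.200000
x₂ = 2.000000 − 3.200000·(2.000000 − 1.700000) / (3.200000 − (-0.817000)) = 2.000000 − (0.960000)/(4.017000) = 1.761016
f(1.761016) = -0.079631
x₃ = 1.761016 − (-0.079631)·(1.761016 − 2.000000) / (-0.079631 − 3.200000) = 1.761016 − (0.019031)/(-3.279631) = 1.766818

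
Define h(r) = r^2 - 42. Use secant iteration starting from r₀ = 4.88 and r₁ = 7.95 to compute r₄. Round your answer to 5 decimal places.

h(4.88) = -18.1856000, h(7.95) = 21.2025000
r₂ = 7.9500000 − 21.2025000·(7.9500000 − 4.8800000) / (21.2025000 − (-18.1856000)) = 7.9500000 − (65.0916750)/(39.3881000) = 6.2974279
h(6.2974279) = -2.3424018
r₃ = 6.2974279 − (-2.3424018)·(6.2974279 − 7.9500000) / (-2.3424018 − 21.2025000) = 6.2974279 − (3.8709879)/(-23.5449018) = 6.4618367
h(6.4618367) = -0.2446671
r₄ = 6.4618367 − (-0.2446671)·(6.4618367 − 6.2974279) / (-0.2446671 − (-2.3424018)) = 6.4618367 − (-0.0402254)/(2.0977347) = 6.4810123

6.48101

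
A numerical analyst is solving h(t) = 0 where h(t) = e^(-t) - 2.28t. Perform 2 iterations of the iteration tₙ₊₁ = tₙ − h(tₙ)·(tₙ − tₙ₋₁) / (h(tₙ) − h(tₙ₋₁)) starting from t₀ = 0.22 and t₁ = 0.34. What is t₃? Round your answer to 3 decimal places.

0.319

h(0.22) = 0.30092, h(0.34) = -0.06343
t₂ = 0.34000 − (-0.06343)·(0.34000 − 0.22000) / (-0.06343 − 0.30092) = 0.34000 − (-0.00761)/(-0.36435) = 0.31911
h(0.31911) = -0.00077
t₃ = 0.31911 − (-0.00077)·(0.31911 − 0.34000) / (-0.00077 − (-0.06343)) = 0.31911 − (0.00002)/(0.06266) = 0.31885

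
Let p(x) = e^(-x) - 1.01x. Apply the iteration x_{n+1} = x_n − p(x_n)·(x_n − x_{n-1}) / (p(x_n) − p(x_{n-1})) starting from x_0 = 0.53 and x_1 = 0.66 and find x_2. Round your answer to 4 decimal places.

0.5641

p(0.53) = 0.053305, p(0.66) = -0.149749
x_2 = 0.660000 − (-0.149749)·(0.660000 − 0.530000) / (-0.149749 − 0.053305) = 0.660000 − (-0.019467)/(-0.203054) = 0.564127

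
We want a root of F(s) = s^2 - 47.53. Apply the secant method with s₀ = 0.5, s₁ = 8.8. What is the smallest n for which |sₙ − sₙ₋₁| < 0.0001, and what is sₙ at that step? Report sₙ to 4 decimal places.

F(0.5) = -47.280000, F(8.8) = 29.910000
s₂ = 8.800000 − 29.910000·(8.300000)/(77.190000) = 5.583871;  |Δ| = 3.216129
F(5.583871) = -16.350385
s₃ = 5.583871 − (-16.350385)·(-3.216129)/(-46.260385) = 6.720588;  |Δ| = 1.136717
F(6.720588) = -2.363703
s₄ = 6.720588 − (-2.363703)·(1.136717)/(13.986682) = 6.912689;  |Δ| = 0.192101
F(6.912689) = 0.255268
s₅ = 6.912689 − 0.255268·(0.192101)/(2.618970) = 6.893965;  |Δ| = 0.018724
F(6.893965) = -0.003246
s₆ = 6.893965 − (-0.003246)·(-0.018724)/(-0.258514) = 6.894200;  |Δ| = 0.000235
F(6.894200) = -0.000004
s₇ = 6.894200 − (-0.000004)·(0.000235)/(0.003242) = 6.894200;  |Δ| = 0.000000
|s₇ − s₆| = 0.000000 < 0.0001

n = 7, sₙ = 6.8942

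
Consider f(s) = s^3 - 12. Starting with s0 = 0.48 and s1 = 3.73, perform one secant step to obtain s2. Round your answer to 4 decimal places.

1.2262

f(0.48) = -11.889408, f(3.73) = 39.895117
s2 = 3.730000 − 39.895117·(3.730000 − 0.480000) / (39.895117 − (-11.889408)) = 3.730000 − (129.659130)/(51.784525) = 1.226180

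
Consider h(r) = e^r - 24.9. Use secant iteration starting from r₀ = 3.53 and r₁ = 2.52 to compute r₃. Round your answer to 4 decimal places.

h(3.53) = 9.223968, h(2.52) = -12.471403
r₂ = 2.520000 − (-12.471403)·(2.520000 − 3.530000) / (-12.471403 − 9.223968) = 2.520000 − (12.596117)/(-21.695371) = 3.100590
h(3.100590) = -2.688946
r₃ = 3.100590 − (-2.688946)·(3.100590 − 2.520000) / (-2.688946 − (-12.471403)) = 3.100590 − (-1.561175)/(9.782457) = 3.260179

3.2602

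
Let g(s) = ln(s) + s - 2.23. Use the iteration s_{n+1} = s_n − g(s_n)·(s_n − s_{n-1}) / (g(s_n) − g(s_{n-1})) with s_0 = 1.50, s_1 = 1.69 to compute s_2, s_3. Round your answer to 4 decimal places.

1.6994, 1.6996

g(1.50) = -0.324535, g(1.69) = -0.015271
s_2 = 1.690000 − (-0.015271)·(1.690000 − 1.500000) / (-0.015271 − (-0.324535)) = 1.690000 − (-0.002902)/(0.309263) = 1.699382
g(1.699382) = -0.000353
s_3 = 1.699382 − (-0.000353)·(1.699382 − 1.690000) / (-0.000353 − (-0.015271)) = 1.699382 − (-0.000003)/(0.014918) = 1.699604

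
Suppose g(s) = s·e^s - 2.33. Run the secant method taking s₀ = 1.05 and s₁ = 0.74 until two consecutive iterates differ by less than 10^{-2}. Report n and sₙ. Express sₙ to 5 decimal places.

g(1.05) = 0.6705337, g(0.74) = -0.7790077
s₂ = 0.7400000 − (-0.7790077)·(-0.3100000)/(-1.4495414) = 0.9065992;  |Δ| = 0.1665992
g(0.9065992) = -0.0853619
s₃ = 0.9065992 − (-0.0853619)·(0.1665992)/(0.6936458) = 0.9271013;  |Δ| = 0.0205021
g(0.9271013) = 0.0129454
s₄ = 0.9271013 − 0.0129454·(0.0205021)/(0.0983073) = 0.9244015;  |Δ| = 0.0026998
|s₄ − s₃| = 0.0026998 < 10^{-2}

n = 4, sₙ = 0.92440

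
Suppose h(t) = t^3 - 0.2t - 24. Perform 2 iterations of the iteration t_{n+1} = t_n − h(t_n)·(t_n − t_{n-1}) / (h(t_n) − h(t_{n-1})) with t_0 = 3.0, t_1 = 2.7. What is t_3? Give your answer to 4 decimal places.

2.9081

h(3.0) = 2.400000, h(2.7) = -4.857000
t_2 = 2.700000 − (-4.857000)·(2.700000 − 3.000000) / (-4.857000 − 2.400000) = 2.700000 − (1.457100)/(-7.257000) = 2.900785
h(2.900785) = -0.171335
t_3 = 2.900785 − (-0.171335)·(2.900785 − 2.700000) / (-0.171335 − (-4.857000)) = 2.900785 − (-0.034402)/(4.685665) = 2.908127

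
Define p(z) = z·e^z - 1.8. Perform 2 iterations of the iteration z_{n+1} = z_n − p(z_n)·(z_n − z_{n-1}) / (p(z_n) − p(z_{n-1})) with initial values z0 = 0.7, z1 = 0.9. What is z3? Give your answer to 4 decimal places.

p(0.7) = -0.390373, p(0.9) = 0.413643
z2 = 0.900000 − 0.413643·(0.900000 − 0.700000) / (0.413643 − (-0.390373)) = 0.900000 − (0.082729)/(0.804016) = 0.797106
p(0.797106) = -0.031135
z3 = 0.797106 − (-0.031135)·(0.797106 − 0.900000) / (-0.031135 − 0.413643) = 0.797106 − (0.003204)/(-0.444778) = 0.804309

0.8043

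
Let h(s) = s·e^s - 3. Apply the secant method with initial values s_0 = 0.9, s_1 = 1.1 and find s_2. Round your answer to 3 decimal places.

h(0.9) = -0.78636, h(1.1) = 0.30458
s_2 = 1.10000 − 0.30458·(1.10000 − 0.90000) / (0.30458 − (-0.78636)) = 1.10000 − (0.06092)/(1.09094) = 1.04416

1.044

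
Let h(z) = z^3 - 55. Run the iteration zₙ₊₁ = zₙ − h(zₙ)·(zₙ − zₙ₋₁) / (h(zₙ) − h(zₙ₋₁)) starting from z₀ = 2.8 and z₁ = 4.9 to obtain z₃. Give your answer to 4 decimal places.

3.7336

h(2.8) = -33.048000, h(4.9) = 62.649000
z₂ = 4.900000 − 62.649000·(4.900000 − 2.800000) / (62.649000 − (-33.048000)) = 4.900000 − (131.562900)/(95.697000) = 3.525214
h(3.525214) = -11.191696
z₃ = 3.525214 − (-11.191696)·(3.525214 − 4.900000) / (-11.191696 − 62.649000) = 3.525214 − (15.386187)/(-73.840696) = 3.733584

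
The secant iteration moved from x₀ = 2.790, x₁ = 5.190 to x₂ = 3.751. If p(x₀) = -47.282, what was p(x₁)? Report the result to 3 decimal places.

70.800

The secant line through (2.790, -47.282) and (5.190, p(x₁)) crosses zero at x₂ = 3.751.
So (2.790, -47.282), (5.190, p(x₁)), (3.751, 0) are collinear:
p(x₁) = -47.282 · (5.190 − 3.751) / (2.790 − 3.751) = -47.282 · (1.43900)/(-0.96100) = 70.80000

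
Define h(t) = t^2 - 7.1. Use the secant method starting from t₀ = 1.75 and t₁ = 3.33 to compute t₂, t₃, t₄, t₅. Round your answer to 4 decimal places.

2.5448, 2.6510, 2.6649, 2.6646

h(1.75) = -4.037500, h(3.33) = 3.988900
t₂ = 3.330000 − 3.988900·(3.330000 − 1.750000) / (3.988900 − (-4.037500)) = 3.330000 − (6.302462)/(8.026400) = 2.544783
h(2.544783) = -0.624077
t₃ = 2.544783 − (-0.624077)·(2.544783 − 3.330000) / (-0.624077 − 3.988900) = 2.544783 − (0.490036)/(-4.612977) = 2.651013
h(2.651013) = -0.072129
t₄ = 2.651013 − (-0.072129)·(2.651013 − 2.544783) / (-0.072129 − (-0.624077)) = 2.651013 − (-0.007662)/(0.551948) = 2.664895
h(2.664895) = 0.001667
t₅ = 2.664895 − 0.001667·(2.664895 − 2.651013) / (0.001667 − (-0.072129)) = 2.664895 − (0.000023)/(0.073796) = 2.664582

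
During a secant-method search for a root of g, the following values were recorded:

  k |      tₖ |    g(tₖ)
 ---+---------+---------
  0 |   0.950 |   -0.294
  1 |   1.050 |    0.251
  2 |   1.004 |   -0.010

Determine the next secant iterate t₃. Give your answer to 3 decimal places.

t₃ = 1.004 − (-0.010)·(1.004 − 1.050) / (-0.010 − 0.251)
   = 1.004 − (0.00046)/(-0.26100) = 1.00576

1.006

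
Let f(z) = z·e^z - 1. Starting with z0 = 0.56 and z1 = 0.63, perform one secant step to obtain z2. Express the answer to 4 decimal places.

0.5668

f(0.56) = -0.019623, f(0.63) = 0.182895
z2 = 0.630000 − 0.182895·(0.630000 − 0.560000) / (0.182895 − (-0.019623)) = 0.630000 − (0.012803)/(0.202518) = 0.566783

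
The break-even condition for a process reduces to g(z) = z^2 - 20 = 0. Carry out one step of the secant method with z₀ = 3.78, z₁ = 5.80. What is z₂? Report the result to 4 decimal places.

g(3.78) = -5.711600, g(5.80) = 13.640000
z₂ = 5.800000 − 13.640000·(5.800000 − 3.780000) / (13.640000 − (-5.711600)) = 5.800000 − (27.552800)/(19.351600) = 4.376200

4.3762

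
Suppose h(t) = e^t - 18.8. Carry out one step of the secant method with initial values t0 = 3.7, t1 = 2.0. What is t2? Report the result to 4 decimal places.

h(3.7) = 21.647304, h(2.0) = -11.410944
t2 = 2.000000 − (-11.410944)·(2.000000 − 3.700000) / (-11.410944 − 21.647304) = 2.000000 − (19.398605)/(-33.058248) = 2.586801

2.5868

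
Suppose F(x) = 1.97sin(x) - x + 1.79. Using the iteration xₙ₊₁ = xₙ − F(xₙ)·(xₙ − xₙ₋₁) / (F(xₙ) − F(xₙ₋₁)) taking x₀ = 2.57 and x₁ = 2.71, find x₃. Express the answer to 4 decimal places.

F(2.57) = 0.285715, F(2.71) = -0.095914
x₂ = 2.710000 − (-0.095914)·(2.710000 − 2.570000) / (-0.095914 − 0.285715) = 2.710000 − (-0.013428)/(-0.381629) = 2.674814
F(2.674814) = 0.001709
x₃ = 2.674814 − 0.001709·(2.674814 − 2.710000) / (0.001709 − (-0.095914)) = 2.674814 − (-0.000060)/(0.097622) = 2.675430

2.6754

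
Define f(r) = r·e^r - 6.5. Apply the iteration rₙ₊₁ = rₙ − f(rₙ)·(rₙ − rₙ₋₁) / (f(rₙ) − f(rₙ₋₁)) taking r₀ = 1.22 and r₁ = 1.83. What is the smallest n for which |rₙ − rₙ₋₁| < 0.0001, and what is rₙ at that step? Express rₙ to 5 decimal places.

f(1.22) = -2.3676310, f(1.83) = 4.9080126
r₂ = 1.8300000 − 4.9080126·(0.6100000)/(7.2756436) = 1.4185054;  |Δ| = 0.4114946
f(1.4185054) = -0.6402364
r₃ = 1.4185054 − (-0.6402364)·(-0.4114946)/(-5.5482490) = 1.4659896;  |Δ| = 0.0474841
f(1.4659896) = -0.1495856
r₄ = 1.4659896 − (-0.1495856)·(0.0474841)/(0.4906508) = 1.4804661;  |Δ| = 0.0144766
f(1.4804661) = 0.0066397
r₅ = 1.4804661 − 0.0066397·(0.0144766)/(0.1562253) = 1.4798509;  |Δ| = 0.0006153
f(1.4798509) = -0.0000648
r₆ = 1.4798509 − (-0.0000648)·(-0.0006153)/(-0.0067045) = 1.4798568;  |Δ| = 0.0000059
|r₆ − r₅| = 0.0000059 < 0.0001

n = 6, rₙ = 1.47986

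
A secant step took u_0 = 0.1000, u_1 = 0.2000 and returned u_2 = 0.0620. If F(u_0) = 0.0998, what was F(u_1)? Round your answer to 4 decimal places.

0.3624

The secant line through (0.1000, 0.0998) and (0.2000, F(u_1)) crosses zero at u_2 = 0.0620.
So (0.1000, 0.0998), (0.2000, F(u_1)), (0.0620, 0) are collinear:
F(u_1) = 0.0998 · (0.2000 − 0.0620) / (0.1000 − 0.0620) = 0.0998 · (0.138000)/(0.038000) = 0.362432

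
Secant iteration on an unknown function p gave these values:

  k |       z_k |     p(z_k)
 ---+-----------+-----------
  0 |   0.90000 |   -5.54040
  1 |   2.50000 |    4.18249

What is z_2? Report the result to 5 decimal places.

1.81173

z_2 = 2.50000 − 4.18249·(2.50000 − 0.90000) / (4.18249 − (-5.54040))
   = 2.50000 − (6.6919840)/(9.7228900) = 1.8117289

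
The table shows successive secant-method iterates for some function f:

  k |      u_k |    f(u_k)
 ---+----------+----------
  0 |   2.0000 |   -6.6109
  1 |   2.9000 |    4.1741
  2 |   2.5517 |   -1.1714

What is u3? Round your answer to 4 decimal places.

2.6280

u3 = 2.5517 − (-1.1714)·(2.5517 − 2.9000) / (-1.1714 − 4.1741)
   = 2.5517 − (0.407999)/(-5.345500) = 2.628026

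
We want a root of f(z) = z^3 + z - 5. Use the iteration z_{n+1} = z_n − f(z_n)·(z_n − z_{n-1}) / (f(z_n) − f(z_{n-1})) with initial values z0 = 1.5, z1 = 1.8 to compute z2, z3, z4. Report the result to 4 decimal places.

f(1.5) = -0.125000, f(1.8) = 2.632000
z2 = 1.800000 − 2.632000·(1.800000 − 1.500000) / (2.632000 − (-0.125000)) = 1.800000 − (0.789600)/(2.757000) = 1.513602
f(1.513602) = -0.018751
z3 = 1.513602 − (-0.018751)·(1.513602 − 1.800000) / (-0.018751 − 2.632000) = 1.513602 − (0.005370)/(-2.650751) = 1.515628
f(1.515628) = -0.002782
z4 = 1.515628 − (-0.002782)·(1.515628 − 1.513602) / (-0.002782 − (-0.018751)) = 1.515628 − (-0.000006)/(0.015969) = 1.515981

1.5136, 1.5156, 1.5160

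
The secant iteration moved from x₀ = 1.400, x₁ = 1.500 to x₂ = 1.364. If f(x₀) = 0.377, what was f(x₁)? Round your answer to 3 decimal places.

1.424

The secant line through (1.400, 0.377) and (1.500, f(x₁)) crosses zero at x₂ = 1.364.
So (1.400, 0.377), (1.500, f(x₁)), (1.364, 0) are collinear:
f(x₁) = 0.377 · (1.500 − 1.364) / (1.400 − 1.364) = 0.377 · (0.13600)/(0.03600) = 1.42422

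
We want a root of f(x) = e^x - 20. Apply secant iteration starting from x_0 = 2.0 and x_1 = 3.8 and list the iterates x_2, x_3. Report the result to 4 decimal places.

2.6084, 2.8543

f(2.0) = -12.610944, f(3.8) = 24.701184
x_2 = 3.800000 − 24.701184·(3.800000 − 2.000000) / (24.701184 − (-12.610944)) = 3.800000 − (44.462132)/(37.312128) = 2.608373
f(2.608373) = -6.423054
x_3 = 2.608373 − (-6.423054)·(2.608373 − 3.800000) / (-6.423054 − 24.701184) = 2.608373 − (7.653883)/(-31.124239) = 2.854287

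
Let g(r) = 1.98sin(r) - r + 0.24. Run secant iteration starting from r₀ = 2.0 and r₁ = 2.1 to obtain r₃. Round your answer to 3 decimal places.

g(2.0) = 0.04041, g(2.1) = -0.15085
r₂ = 2.10000 − (-0.15085)·(2.10000 − 2.00000) / (-0.15085 − 0.04041) = 2.10000 − (-0.01508)/(-0.19125) = 2.02113
g(2.02113) = 0.00147
r₃ = 2.02113 − 0.00147·(2.02113 − 2.10000) / (0.00147 − (-0.15085)) = 2.02113 − (-0.00012)/(0.15232) = 2.02189

2.022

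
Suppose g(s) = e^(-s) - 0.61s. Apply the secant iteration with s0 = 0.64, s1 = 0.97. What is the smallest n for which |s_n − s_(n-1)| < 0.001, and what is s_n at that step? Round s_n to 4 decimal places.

n = 4, s_n = 0.7638

g(0.64) = 0.136892, g(0.97) = -0.212617
s2 = 0.970000 − (-0.212617)·(0.330000)/(-0.349509) = 0.769251;  |Δ| = 0.200749
g(0.769251) = -0.005883
s3 = 0.769251 − (-0.005883)·(-0.200749)/(0.206734) = 0.763538;  |Δ| = 0.005713
g(0.763538) = 0.000256
s4 = 0.763538 − 0.000256·(-0.005713)/(0.006140) = 0.763777;  |Δ| = 0.000239
|s4 − s3| = 0.000239 < 0.001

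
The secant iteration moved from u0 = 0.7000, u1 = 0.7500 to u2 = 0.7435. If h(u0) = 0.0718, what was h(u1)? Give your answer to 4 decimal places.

The secant line through (0.7000, 0.0718) and (0.7500, h(u1)) crosses zero at u2 = 0.7435.
So (0.7000, 0.0718), (0.7500, h(u1)), (0.7435, 0) are collinear:
h(u1) = 0.0718 · (0.7500 − 0.7435) / (0.7000 − 0.7435) = 0.0718 · (0.006500)/(-0.043500) = -0.010729

-0.0107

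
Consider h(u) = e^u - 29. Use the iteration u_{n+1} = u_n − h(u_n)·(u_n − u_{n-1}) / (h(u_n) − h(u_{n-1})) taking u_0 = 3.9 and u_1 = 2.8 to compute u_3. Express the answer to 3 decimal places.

3.415

h(3.9) = 20.40245, h(2.8) = -12.55535
u_2 = 2.80000 − (-12.55535)·(2.80000 − 3.90000) / (-12.55535 − 20.40245) = 2.80000 − (13.81089)/(-32.95780) = 3.21905
h(3.21905) = -3.99570
u_3 = 3.21905 − (-3.99570)·(3.21905 − 2.80000) / (-3.99570 − (-12.55535)) = 3.21905 − (-1.67439)/(8.55965) = 3.41466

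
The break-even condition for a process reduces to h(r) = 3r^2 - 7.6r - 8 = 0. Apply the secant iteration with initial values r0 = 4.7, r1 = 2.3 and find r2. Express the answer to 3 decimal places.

h(4.7) = 22.55000, h(2.3) = -9.61000
r2 = 2.30000 − (-9.61000)·(2.30000 − 4.70000) / (-9.61000 − 22.55000) = 2.30000 − (23.06400)/(-32.16000) = 3.01716

3.017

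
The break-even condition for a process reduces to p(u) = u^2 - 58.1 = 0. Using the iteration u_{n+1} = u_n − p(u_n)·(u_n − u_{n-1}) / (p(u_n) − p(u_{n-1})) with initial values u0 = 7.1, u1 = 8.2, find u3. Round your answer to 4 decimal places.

7.6216

p(7.1) = -7.690000, p(8.2) = 9.140000
u2 = 8.200000 − 9.140000·(8.200000 − 7.100000) / (9.140000 − (-7.690000)) = 8.200000 − (10.054000)/(16.830000) = 7.602614
p(7.602614) = -0.300255
u3 = 7.602614 − (-0.300255)·(7.602614 − 8.200000) / (-0.300255 − 9.140000) = 7.602614 − (0.179368)/(-9.440255) = 7.621615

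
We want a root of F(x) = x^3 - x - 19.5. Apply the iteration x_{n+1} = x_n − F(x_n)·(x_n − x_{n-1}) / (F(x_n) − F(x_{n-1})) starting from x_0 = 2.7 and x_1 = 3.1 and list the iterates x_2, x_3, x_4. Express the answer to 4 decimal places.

F(2.7) = -2.517000, F(3.1) = 7.191000
x_2 = 3.100000 − 7.191000·(3.100000 − 2.700000) / (7.191000 − (-2.517000)) = 3.100000 − (2.876400)/(9.708000) = 2.803708
F(2.803708) = -0.264374
x_3 = 2.803708 − (-0.264374)·(2.803708 − 3.100000) / (-0.264374 − 7.191000) = 2.803708 − (0.078332)/(-7.455374) = 2.814215
F(2.814215) = -0.026177
x_4 = 2.814215 − (-0.026177)·(2.814215 − 2.803708) / (-0.026177 − (-0.264374)) = 2.814215 − (-0.000275)/(0.238197) = 2.815370

2.8037, 2.8142, 2.8154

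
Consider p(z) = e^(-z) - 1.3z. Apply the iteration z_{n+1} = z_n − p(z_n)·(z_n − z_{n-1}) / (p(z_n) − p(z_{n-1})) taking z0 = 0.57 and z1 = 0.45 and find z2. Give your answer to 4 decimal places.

p(0.57) = -0.175475, p(0.45) = 0.052628
z2 = 0.450000 − 0.052628·(0.450000 − 0.570000) / (0.052628 − (-0.175475)) = 0.450000 − (-0.006315)/(0.228103) = 0.477687

0.4777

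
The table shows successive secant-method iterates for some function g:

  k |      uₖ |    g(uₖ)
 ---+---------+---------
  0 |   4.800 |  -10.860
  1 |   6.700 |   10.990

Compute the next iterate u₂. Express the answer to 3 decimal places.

5.744

u₂ = 6.700 − 10.990·(6.700 − 4.800) / (10.990 − (-10.860))
   = 6.700 − (20.88100)/(21.85000) = 5.74435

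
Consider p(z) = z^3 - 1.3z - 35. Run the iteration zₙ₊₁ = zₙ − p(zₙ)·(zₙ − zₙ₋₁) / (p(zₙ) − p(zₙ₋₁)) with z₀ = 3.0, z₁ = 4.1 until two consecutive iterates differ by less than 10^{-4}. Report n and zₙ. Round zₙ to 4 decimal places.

n = 6, zₙ = 3.4035

p(3.0) = -11.900000, p(4.1) = 28.591000
z₂ = 4.100000 − 28.591000·(1.100000)/(40.491000) = 3.323282;  |Δ| = 0.776718
p(3.323282) = -2.617274
z₃ = 3.323282 − (-2.617274)·(-0.776718)/(-31.208274) = 3.388421;  |Δ| = 0.065139
p(3.388421) = -0.501141
z₄ = 3.388421 − (-0.501141)·(0.065139)/(2.116132) = 3.403847;  |Δ| = 0.015426
p(3.403847) = 0.012572
z₅ = 3.403847 − 0.012572·(0.015426)/(0.513713) = 3.403470;  |Δ| = 0.000378
p(3.403470) = -0.000058
z₆ = 3.403470 − (-0.000058)·(-0.000378)/(-0.012630) = 3.403471;  |Δ| = 0.000002
|z₆ − z₅| = 0.000002 < 10^{-4}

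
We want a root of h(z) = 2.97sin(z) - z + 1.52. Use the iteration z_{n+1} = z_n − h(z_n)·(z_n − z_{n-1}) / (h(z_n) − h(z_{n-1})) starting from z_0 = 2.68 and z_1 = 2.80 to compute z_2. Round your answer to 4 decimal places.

h(2.68) = 0.162763, h(2.80) = -0.285085
z_2 = 2.800000 − (-0.285085)·(2.800000 − 2.680000) / (-0.285085 − 0.162763) = 2.800000 − (-0.034210)/(-0.447848) = 2.723612

2.7236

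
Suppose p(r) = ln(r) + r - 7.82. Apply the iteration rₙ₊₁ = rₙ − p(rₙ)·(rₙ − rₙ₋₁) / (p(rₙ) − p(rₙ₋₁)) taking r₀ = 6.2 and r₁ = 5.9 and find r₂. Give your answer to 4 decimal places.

6.0245

p(6.2) = 0.204549, p(5.9) = -0.145048
r₂ = 5.900000 − (-0.145048)·(5.900000 − 6.200000) / (-0.145048 − 0.204549) = 5.900000 − (0.043514)/(-0.349597) = 6.024470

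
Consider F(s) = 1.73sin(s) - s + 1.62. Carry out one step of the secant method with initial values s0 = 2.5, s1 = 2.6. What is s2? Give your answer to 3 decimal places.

F(2.5) = 0.15536, F(2.6) = -0.08818
s2 = 2.60000 − (-0.08818)·(2.60000 − 2.50000) / (-0.08818 − 0.15536) = 2.60000 − (-0.00882)/(-0.24354) = 2.56379

2.564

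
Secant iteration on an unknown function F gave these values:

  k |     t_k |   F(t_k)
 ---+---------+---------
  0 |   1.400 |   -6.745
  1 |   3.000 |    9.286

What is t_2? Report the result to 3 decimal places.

2.073

t_2 = 3.000 − 9.286·(3.000 − 1.400) / (9.286 − (-6.745))
   = 3.000 − (14.85760)/(16.03100) = 2.07320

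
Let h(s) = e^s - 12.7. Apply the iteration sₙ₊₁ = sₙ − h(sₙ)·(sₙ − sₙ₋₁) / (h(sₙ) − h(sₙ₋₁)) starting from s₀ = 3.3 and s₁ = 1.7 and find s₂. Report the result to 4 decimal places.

2.2343

h(3.3) = 14.412639, h(1.7) = -7.226053
s₂ = 1.700000 − (-7.226053)·(1.700000 − 3.300000) / (-7.226053 − 14.412639) = 1.700000 − (11.561684)/(-21.638692) = 2.234306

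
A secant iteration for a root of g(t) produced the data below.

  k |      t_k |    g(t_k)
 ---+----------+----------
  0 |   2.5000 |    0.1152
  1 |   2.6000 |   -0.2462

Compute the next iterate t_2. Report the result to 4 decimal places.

2.5319

t_2 = 2.6000 − (-0.2462)·(2.6000 − 2.5000) / (-0.2462 − 0.1152)
   = 2.6000 − (-0.024620)/(-0.361400) = 2.531876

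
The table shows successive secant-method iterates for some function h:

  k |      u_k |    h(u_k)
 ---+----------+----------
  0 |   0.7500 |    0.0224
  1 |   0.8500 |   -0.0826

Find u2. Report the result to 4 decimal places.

0.7713

u2 = 0.8500 − (-0.0826)·(0.8500 − 0.7500) / (-0.0826 − 0.0224)
   = 0.8500 − (-0.008260)/(-0.105000) = 0.771333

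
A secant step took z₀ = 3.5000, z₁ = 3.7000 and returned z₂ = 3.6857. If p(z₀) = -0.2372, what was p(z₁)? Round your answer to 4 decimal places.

The secant line through (3.5000, -0.2372) and (3.7000, p(z₁)) crosses zero at z₂ = 3.6857.
So (3.5000, -0.2372), (3.7000, p(z₁)), (3.6857, 0) are collinear:
p(z₁) = -0.2372 · (3.7000 − 3.6857) / (3.5000 − 3.6857) = -0.2372 · (0.014300)/(-0.185700) = 0.018266

0.0183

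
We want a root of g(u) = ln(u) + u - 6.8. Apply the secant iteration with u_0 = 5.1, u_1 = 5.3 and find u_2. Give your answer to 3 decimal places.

5.159

g(5.1) = -0.07076, g(5.3) = 0.16771
u_2 = 5.30000 − 0.16771·(5.30000 − 5.10000) / (0.16771 − (-0.07076)) = 5.30000 − (0.03354)/(0.23847) = 5.15935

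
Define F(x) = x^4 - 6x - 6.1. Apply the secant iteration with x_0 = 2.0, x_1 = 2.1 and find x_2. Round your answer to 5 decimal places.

F(2.0) = -2.1000000, F(2.1) = 0.7481000
x_2 = 2.1000000 − 0.7481000·(2.1000000 − 2.0000000) / (0.7481000 − (-2.1000000)) = 2.1000000 − (0.0748100)/(2.8481000) = 2.0737334

2.07373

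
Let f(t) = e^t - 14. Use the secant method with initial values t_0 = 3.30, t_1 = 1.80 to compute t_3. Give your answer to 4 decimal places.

2.7771

f(3.30) = 13.112639, f(1.80) = -7.950353
t_2 = 1.800000 − (-7.950353)·(1.800000 − 3.300000) / (-7.950353 − 13.112639) = 1.800000 − (11.925529)/(-21.062991) = 2.366184
f(2.366184) = -3.343351
t_3 = 2.366184 − (-3.343351)·(2.366184 − 1.800000) / (-3.343351 − (-7.950353)) = 2.366184 − (-1.892952)/(4.607001) = 2.777070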